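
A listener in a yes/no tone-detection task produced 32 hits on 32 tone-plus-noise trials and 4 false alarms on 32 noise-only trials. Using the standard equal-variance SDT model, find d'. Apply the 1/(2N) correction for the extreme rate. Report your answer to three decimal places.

d' = 3.304

The hit rate is 32/32 = 1, so apply the 1/(2N) correction: H → 1 − 1/(2·32) = 0.98438.
z(H) = z(0.98438) = 2.1540
z(FA) = z(0.12500) = -1.1503
d' = 2.1540 − (-1.1503) = 3.3043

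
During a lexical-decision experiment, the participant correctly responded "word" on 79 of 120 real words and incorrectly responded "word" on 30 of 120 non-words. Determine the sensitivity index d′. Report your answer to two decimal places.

d′ = 1.08

H = 79/120 = 0.6583
FA = 30/120 = 0.2500
z(H) = z(0.6583) = 0.4078
z(FA) = z(0.2500) = -0.6745
d' = z(H) − z(FA) = 0.4078 − (-0.6745) = 1.0823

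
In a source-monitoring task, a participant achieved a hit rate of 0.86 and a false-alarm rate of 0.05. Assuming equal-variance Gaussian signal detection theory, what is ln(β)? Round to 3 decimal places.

Φ⁻¹(0.86) = 1.0803, Φ⁻¹(0.05) = -1.6449
ln β = −½·[z(H)² − z(FA)²] = −0.5 × (1.1670 − 2.7057) = 0.76935

ln β = 0.769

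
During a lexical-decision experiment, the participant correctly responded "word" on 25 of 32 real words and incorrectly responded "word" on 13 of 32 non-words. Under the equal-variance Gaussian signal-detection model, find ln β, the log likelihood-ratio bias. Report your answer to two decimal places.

ln β = -0.27

H = 25/32 = 0.7812
FA = 13/32 = 0.4062
z(0.7812) = 0.776, z(0.4062) = -0.237
ln β = −½·[z(H)² − z(FA)²] = −0.5 × (0.602 − 0.056) = -0.273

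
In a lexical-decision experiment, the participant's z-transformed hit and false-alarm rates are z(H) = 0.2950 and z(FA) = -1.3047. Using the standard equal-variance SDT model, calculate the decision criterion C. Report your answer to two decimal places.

C = 0.50

c = −½·[z(H) + z(FA)] = −½·(0.2950 + (-1.3047)) = 0.50485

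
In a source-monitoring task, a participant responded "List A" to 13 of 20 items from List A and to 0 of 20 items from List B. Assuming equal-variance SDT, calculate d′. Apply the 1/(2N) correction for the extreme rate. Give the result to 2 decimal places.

The false-alarm rate is 0/20 = 0, so apply the 1/(2N) correction: FA → 1/(2·20) = 0.02500.
z(H) = z(0.65000) = 0.385
z(FA) = z(0.02500) = -1.960
d' = 0.385 − (-1.960) = 2.345

d′ = 2.35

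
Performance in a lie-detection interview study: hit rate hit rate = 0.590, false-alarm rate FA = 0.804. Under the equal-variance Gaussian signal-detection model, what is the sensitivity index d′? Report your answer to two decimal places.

d′ = -0.63

Φ⁻¹(H) = Φ⁻¹(0.590) = 0.228
Φ⁻¹(FA) = Φ⁻¹(0.804) = 0.856
d' = z(H) − z(FA) = 0.228 − 0.856 = -0.628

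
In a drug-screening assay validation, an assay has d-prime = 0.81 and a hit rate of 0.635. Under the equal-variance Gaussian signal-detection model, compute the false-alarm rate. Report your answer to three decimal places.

z(hit rate) = z(0.635) = 0.3451
z(FA) = z(H) − d' = 0.3451 − 0.81 = -0.4649
false-alarm rate = Φ(-0.4649) = 0.3210

false-alarm rate = 0.321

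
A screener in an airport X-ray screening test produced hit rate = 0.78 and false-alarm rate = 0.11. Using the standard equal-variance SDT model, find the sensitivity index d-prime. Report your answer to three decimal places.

d-prime = 1.999

z(0.78) = 0.7722, z(0.11) = -1.2265
d' = z(H) − z(FA) = 0.7722 − (-1.2265) = 1.9987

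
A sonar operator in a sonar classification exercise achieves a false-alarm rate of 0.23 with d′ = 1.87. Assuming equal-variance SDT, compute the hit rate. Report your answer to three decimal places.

hit rate = 0.871

z(false-alarm rate) = z(0.23) = -0.7388
z(H) = z(FA) + d' = -0.7388 + 1.87 = 1.1312
hit rate = Φ(1.1312) = 0.8710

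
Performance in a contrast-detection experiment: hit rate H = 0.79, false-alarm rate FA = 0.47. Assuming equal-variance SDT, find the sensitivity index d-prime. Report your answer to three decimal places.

Φ⁻¹(H) = 0.8064
Φ⁻¹(FA) = -0.0753
d' = z(H) − z(FA) = 0.8064 − (-0.0753) = 0.8817

d-prime = 0.882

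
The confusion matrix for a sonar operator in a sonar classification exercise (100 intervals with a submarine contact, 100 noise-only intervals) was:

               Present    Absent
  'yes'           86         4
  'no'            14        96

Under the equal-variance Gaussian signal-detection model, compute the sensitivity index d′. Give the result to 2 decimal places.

d′ = 2.83

H = 86/100 = 0.8600
FA = 4/100 = 0.0400
z(H) = z(0.8600) = 1.0803
z(FA) = z(0.0400) = -1.7507
d' = z(H) − z(FA) = 1.0803 − (-1.7507) = 2.8310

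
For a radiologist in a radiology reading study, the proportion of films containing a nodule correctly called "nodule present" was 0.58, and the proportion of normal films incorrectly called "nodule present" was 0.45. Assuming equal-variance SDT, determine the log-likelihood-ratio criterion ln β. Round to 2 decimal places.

ln β = -0.01

z(H) = z(0.58) = 0.202
z(FA) = z(0.45) = -0.126
ln β = −½·[z(H)² − z(FA)²] = −0.5 × (0.041 − 0.016) = -0.0125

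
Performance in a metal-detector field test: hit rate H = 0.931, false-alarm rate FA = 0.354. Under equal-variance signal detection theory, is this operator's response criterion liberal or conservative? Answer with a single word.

liberal

z(H) = 1.483, z(FA) = -0.375
c = −½·(z(H) + z(FA)) = -0.554
c < 0 → liberal criterion (biased toward responding “yes”).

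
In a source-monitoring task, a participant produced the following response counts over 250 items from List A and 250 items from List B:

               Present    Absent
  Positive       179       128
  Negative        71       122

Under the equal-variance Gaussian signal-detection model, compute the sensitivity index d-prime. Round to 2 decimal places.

H = 179/250 = 0.7160
FA = 128/250 = 0.5120
Φ⁻¹(H) = Φ⁻¹(0.7160) = 0.571
Φ⁻¹(FA) = Φ⁻¹(0.5120) = 0.030
d' = z(H) − z(FA) = 0.571 − 0.030 = 0.541

d-prime = 0.54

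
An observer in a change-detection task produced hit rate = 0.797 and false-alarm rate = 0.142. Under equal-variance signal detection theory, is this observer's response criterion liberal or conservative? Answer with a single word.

z(H) = 0.831, z(FA) = -1.071
c = −½·(z(H) + z(FA)) = 0.120
c > 0 → conservative criterion (biased toward responding “no”).

conservative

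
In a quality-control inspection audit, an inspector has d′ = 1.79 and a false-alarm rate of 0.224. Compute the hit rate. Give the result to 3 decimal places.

z(false-alarm rate) = z(0.224) = -0.7588
z(H) = z(FA) + d' = -0.7588 + 1.79 = 1.0312
hit rate = Φ(1.0312) = 0.8488

hit rate = 0.849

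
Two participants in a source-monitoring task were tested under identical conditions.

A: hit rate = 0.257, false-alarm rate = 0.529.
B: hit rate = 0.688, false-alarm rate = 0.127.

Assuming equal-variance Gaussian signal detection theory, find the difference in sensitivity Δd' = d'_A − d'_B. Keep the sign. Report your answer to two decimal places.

A: z(0.257) = -0.653, z(0.529) = 0.073, d' = -0.726
B: z(0.688) = 0.490, z(0.127) = -1.141, d' = 1.631
Δd' = d'_A − d'_B = -0.726 − 1.631 = -2.357
B has the higher sensitivity.

Δd' = -2.36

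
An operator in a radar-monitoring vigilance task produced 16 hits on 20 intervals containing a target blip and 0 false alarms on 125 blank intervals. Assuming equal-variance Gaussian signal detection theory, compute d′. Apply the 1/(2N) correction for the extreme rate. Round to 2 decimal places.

The false-alarm rate is 0/125 = 0, so apply the 1/(2N) correction: FA → 1/(2·125) = 0.00400.
z(H) = z(0.80000) = 0.842
z(FA) = z(0.00400) = -2.652
d' = 0.842 − (-2.652) = 3.494

d′ = 3.49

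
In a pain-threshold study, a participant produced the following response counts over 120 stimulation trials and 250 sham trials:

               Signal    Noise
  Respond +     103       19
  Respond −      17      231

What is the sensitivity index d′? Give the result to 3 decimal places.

d′ = 2.505

H = 103/120 = 0.8583
FA = 19/250 = 0.0760
z(H) = 1.0727
z(FA) = -1.4325
d' = z(H) − z(FA) = 1.0727 − (-1.4325) = 2.5052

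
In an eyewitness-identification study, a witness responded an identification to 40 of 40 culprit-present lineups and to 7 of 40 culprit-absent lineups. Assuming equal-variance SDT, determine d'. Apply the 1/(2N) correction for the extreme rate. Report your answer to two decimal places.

d' = 3.18

The hit rate is 40/40 = 1, so apply the 1/(2N) correction: H → 1 − 1/(2·40) = 0.98750.
z(H) = z(0.98750) = 2.241
z(FA) = z(0.17500) = -0.935
d' = 2.241 − (-0.935) = 3.176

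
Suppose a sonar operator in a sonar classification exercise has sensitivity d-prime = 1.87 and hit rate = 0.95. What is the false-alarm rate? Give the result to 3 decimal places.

false-alarm rate = 0.411

z(hit rate) = z(0.95) = 1.6449
z(FA) = z(H) − d' = 1.6449 − 1.87 = -0.2251
false-alarm rate = Φ(-0.2251) = 0.4110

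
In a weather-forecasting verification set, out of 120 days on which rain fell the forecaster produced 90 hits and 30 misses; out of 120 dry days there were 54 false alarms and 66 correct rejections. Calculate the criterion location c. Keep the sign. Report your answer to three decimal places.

H = 90/120 = 0.7500
FA = 54/120 = 0.4500
z(H) = 0.6745
z(FA) = -0.1257
c = −½·[z(H) + z(FA)] = −0.5 × (0.6745 + (-0.1257)) = -0.2744
c < 0: the forecaster has a liberal response bias.

c = -0.274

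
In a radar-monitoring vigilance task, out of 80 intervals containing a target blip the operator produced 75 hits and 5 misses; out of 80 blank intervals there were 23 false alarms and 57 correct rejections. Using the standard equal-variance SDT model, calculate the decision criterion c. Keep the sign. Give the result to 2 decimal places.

H = 75/80 = 0.9375
FA = 23/80 = 0.2875
z(0.9375) = 1.5341, z(0.2875) = -0.5607
c = −½·[z(H) + z(FA)] = −0.5 × (1.5341 + (-0.5607)) = -0.4867
c < 0: the operator has a liberal response bias.

c = -0.49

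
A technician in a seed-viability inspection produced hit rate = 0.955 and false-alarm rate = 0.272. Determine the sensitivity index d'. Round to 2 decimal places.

d' = 2.30

z(0.955) = 1.695, z(0.272) = -0.607
d' = z(H) − z(FA) = 1.695 − (-0.607) = 2.302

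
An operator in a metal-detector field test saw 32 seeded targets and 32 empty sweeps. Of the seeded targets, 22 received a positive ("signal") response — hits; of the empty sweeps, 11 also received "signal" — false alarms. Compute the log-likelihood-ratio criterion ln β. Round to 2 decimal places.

H = 22/32 = 0.6875
FA = 11/32 = 0.3438
z(H) = 0.489
z(FA) = -0.402
ln β = −½·[z(H)² − z(FA)²] = −0.5 × (0.239 − 0.162) = -0.0385

ln β = -0.04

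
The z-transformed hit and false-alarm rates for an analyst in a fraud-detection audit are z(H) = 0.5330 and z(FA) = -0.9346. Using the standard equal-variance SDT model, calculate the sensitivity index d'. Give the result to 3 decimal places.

d' = z(H) − z(FA) = 0.5330 − (-0.9346) = 1.4676

d' = 1.468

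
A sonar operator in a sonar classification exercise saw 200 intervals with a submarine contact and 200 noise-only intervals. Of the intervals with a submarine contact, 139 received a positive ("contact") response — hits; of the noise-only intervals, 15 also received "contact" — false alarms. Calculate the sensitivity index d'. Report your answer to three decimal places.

H = 139/200 = 0.6950
FA = 15/200 = 0.0750
z(H) = 0.5101
z(FA) = -1.4395
d' = z(H) − z(FA) = 0.5101 − (-1.4395) = 1.9496

d' = 1.950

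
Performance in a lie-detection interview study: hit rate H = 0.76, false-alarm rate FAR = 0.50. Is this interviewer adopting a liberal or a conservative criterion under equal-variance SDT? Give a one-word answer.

liberal

z(H) = 0.706, z(FA) = 0.000
c = −½·(z(H) + z(FA)) = -0.353
c < 0 → liberal criterion (biased toward responding “yes”).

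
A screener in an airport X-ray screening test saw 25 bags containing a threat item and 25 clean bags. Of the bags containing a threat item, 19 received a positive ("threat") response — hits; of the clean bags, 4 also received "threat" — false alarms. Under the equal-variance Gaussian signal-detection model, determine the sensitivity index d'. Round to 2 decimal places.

H = 19/25 = 0.7600
FA = 4/25 = 0.1600
Φ⁻¹(0.7600) = 0.7063, Φ⁻¹(0.1600) = -0.9945
d' = z(H) − z(FA) = 0.7063 − (-0.9945) = 1.7008

d' = 1.70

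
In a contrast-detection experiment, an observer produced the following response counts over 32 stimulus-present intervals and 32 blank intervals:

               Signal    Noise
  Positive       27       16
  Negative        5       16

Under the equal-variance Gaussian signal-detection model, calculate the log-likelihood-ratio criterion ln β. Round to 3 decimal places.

ln β = -0.510

H = 27/32 = 0.8438
FA = 16/32 = 0.5000
z(H) = 1.0102
z(FA) = 0.0000
ln β = −½·[z(H)² − z(FA)²] = −0.5 × (1.0205 − 0.0000) = -0.51025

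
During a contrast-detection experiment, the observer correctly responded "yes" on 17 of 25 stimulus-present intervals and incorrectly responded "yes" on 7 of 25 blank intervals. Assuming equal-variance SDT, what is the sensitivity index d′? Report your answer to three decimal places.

H = 17/25 = 0.6800
FA = 7/25 = 0.2800
Φ⁻¹(H) = 0.4677
Φ⁻¹(FA) = -0.5828
d' = z(H) − z(FA) = 0.4677 − (-0.5828) = 1.0505

d′ = 1.051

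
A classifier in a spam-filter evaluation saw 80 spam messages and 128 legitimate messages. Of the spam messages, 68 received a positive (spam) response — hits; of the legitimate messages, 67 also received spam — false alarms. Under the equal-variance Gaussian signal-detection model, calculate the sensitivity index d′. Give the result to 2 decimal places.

H = 68/80 = 0.8500
FA = 67/128 = 0.5234
Φ⁻¹(H) = 1.036
Φ⁻¹(FA) = 0.059
d' = z(H) − z(FA) = 1.036 − 0.059 = 0.977

d′ = 0.98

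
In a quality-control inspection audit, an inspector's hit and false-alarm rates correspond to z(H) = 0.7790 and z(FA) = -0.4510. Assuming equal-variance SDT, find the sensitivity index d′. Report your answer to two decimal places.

d' = z(H) − z(FA) = 0.7790 − (-0.4510) = 1.2300

d′ = 1.23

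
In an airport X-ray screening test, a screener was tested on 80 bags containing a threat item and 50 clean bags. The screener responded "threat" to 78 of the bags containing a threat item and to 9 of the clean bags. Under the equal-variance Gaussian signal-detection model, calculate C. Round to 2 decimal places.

H = 78/80 = 0.9750
FA = 9/50 = 0.1800
Φ⁻¹(H) = Φ⁻¹(0.9750) = 1.960
Φ⁻¹(FA) = Φ⁻¹(0.1800) = -0.915
c = −½·[z(H) + z(FA)] = −0.5 × (1.960 + (-0.915)) = -0.5225
c < 0: the screener has a liberal response bias.

C = -0.52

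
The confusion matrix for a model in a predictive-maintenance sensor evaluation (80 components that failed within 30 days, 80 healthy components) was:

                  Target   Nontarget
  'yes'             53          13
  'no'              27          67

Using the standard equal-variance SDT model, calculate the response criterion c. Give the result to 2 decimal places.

c = 0.28

H = 53/80 = 0.6625
FA = 13/80 = 0.1625
Φ⁻¹(H) = Φ⁻¹(0.6625) = 0.4193
Φ⁻¹(FA) = Φ⁻¹(0.1625) = -0.9842
c = −½·[z(H) + z(FA)] = −0.5 × (0.4193 + (-0.9842)) = 0.28245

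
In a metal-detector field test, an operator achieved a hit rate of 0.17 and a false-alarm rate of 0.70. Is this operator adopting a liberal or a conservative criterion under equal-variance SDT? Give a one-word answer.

conservative

z(H) = -0.954, z(FA) = 0.524
c = −½·(z(H) + z(FA)) = 0.215
c > 0 → conservative criterion (biased toward responding “no”).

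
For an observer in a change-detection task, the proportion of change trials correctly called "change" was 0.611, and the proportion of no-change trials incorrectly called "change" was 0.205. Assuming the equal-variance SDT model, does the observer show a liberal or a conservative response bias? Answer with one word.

conservative

z(H) = 0.282, z(FA) = -0.824
c = −½·(z(H) + z(FA)) = 0.271
c > 0 → conservative criterion (biased toward responding “no”).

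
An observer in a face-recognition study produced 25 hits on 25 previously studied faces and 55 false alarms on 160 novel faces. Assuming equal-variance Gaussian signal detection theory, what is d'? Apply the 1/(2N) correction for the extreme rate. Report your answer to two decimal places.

The hit rate is 25/25 = 1, so apply the 1/(2N) correction: H → 1 − 1/(2·25) = 0.98000.
z(H) = z(0.98000) = 2.054
z(FA) = z(0.34375) = -0.402
d' = 2.054 − (-0.402) = 2.456

d' = 2.46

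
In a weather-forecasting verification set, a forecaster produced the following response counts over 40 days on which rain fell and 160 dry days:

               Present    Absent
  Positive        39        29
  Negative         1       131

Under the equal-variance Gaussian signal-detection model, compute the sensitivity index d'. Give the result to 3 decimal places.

H = 39/40 = 0.9750
FA = 29/160 = 0.1812
z(H) = 1.9600
z(FA) = -0.9108
d' = z(H) − z(FA) = 1.9600 − (-0.9108) = 2.8708

d' = 2.871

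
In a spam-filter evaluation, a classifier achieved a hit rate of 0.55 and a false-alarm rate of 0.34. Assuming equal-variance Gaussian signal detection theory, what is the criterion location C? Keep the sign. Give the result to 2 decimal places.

z(0.55) = 0.126, z(0.34) = -0.412
c = −½·[z(H) + z(FA)] = −0.5 × (0.126 + (-0.412)) = 0.143
c > 0: the classifier has a conservative response bias.

C = 0.14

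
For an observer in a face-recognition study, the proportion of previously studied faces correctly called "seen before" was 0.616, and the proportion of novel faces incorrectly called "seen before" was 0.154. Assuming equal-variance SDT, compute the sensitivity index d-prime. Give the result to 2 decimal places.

z(H) = 0.295
z(FA) = -1.019
d' = z(H) − z(FA) = 0.295 − (-1.019) = 1.314

d-prime = 1.31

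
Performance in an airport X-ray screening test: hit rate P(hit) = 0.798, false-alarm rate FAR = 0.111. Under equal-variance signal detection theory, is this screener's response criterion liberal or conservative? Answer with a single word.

conservative

z(H) = 0.834, z(FA) = -1.221
c = −½·(z(H) + z(FA)) = 0.1935
c > 0 → conservative criterion (biased toward responding “no”).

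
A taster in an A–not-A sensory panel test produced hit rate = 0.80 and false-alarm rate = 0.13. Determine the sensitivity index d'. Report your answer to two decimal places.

Φ⁻¹(H) = 0.8416
Φ⁻¹(FA) = -1.1264
d' = z(H) − z(FA) = 0.8416 − (-1.1264) = 1.9680

d' = 1.97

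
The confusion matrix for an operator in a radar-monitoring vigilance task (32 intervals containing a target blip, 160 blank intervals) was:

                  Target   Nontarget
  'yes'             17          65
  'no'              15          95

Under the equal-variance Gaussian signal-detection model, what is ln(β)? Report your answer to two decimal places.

H = 17/32 = 0.5312
FA = 65/160 = 0.4062
z(H) = z(0.5312) = 0.078
z(FA) = z(0.4062) = -0.237
ln β = −½·[z(H)² − z(FA)²] = −0.5 × (0.006 − 0.056) = 0.025

ln β = 0.03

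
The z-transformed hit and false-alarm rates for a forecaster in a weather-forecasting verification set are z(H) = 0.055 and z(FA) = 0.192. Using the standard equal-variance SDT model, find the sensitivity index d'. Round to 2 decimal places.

d' = -0.14

d' = z(H) − z(FA) = 0.055 − 0.192 = -0.137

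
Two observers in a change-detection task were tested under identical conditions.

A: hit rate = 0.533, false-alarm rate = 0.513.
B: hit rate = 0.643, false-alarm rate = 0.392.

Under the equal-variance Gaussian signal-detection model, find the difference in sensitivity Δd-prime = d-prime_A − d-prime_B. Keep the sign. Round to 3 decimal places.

Δd-prime = -0.590

A: z(0.533) = 0.0828, z(0.513) = 0.0326, d' = 0.0502
B: z(0.643) = 0.3665, z(0.392) = -0.2741, d' = 0.6406
Δd' = d'_A − d'_B = 0.0502 − 0.6406 = -0.5904
B has the higher sensitivity.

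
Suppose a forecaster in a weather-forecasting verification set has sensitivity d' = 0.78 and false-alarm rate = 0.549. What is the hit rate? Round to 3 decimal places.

z(false-alarm rate) = z(0.549) = 0.1231
z(H) = z(FA) + d' = 0.1231 + 0.78 = 0.9031
hit rate = Φ(0.9031) = 0.8168

hit rate = 0.817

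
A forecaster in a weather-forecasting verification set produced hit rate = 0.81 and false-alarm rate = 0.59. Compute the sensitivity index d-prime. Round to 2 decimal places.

z(H) = 0.8779
z(FA) = 0.2275
d' = z(H) − z(FA) = 0.8779 − 0.2275 = 0.6504

d-prime = 0.65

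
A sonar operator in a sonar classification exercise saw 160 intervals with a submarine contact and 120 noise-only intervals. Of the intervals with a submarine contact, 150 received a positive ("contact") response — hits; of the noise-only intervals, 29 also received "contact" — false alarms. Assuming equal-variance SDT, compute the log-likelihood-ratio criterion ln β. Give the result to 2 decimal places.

ln β = -0.93

H = 150/160 = 0.9375
FA = 29/120 = 0.2417
Φ⁻¹(H) = Φ⁻¹(0.9375) = 1.534
Φ⁻¹(FA) = Φ⁻¹(0.2417) = -0.701
ln β = −½·[z(H)² − z(FA)²] = −0.5 × (2.353 − 0.491) = -0.931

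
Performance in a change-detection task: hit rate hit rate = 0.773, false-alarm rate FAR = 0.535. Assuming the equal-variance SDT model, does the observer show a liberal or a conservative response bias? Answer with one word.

z(H) = 0.749, z(FA) = 0.088
c = −½·(z(H) + z(FA)) = -0.4185
c < 0 → liberal criterion (biased toward responding “yes”).

liberal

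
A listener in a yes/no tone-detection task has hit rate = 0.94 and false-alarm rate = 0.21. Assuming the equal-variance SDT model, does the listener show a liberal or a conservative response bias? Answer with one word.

liberal

z(H) = 1.555, z(FA) = -0.806
c = −½·(z(H) + z(FA)) = -0.3745
c < 0 → liberal criterion (biased toward responding “yes”).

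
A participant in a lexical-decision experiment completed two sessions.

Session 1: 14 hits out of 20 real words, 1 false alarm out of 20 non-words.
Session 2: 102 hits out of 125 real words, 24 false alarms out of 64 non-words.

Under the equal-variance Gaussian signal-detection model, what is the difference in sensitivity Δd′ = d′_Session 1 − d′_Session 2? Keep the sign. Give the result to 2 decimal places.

Session 1: z(0.7000) = 0.524, z(0.0500) = -1.645, d' = 2.169
Session 2: z(0.8160) = 0.900, z(0.3750) = -0.319, d' = 1.219
Δd' = d'_Session 1 − d'_Session 2 = 2.169 − 1.219 = 0.950
Session 1 has the higher sensitivity.

Δd′ = 0.95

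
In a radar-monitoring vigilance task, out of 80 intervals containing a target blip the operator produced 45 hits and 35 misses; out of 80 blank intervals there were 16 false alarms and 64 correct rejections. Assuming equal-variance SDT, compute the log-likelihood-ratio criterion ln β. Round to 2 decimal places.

ln β = 0.34

H = 45/80 = 0.5625
FA = 16/80 = 0.2000
z(H) = 0.157
z(FA) = -0.842
ln β = −½·[z(H)² − z(FA)²] = −0.5 × (0.025 − 0.709) = 0.342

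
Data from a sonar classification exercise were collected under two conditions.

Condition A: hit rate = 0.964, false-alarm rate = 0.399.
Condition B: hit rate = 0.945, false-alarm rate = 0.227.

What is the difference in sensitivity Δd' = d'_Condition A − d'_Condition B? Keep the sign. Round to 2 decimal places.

Condition A: z(0.964) = 1.799, z(0.399) = -0.256, d' = 2.055
Condition B: z(0.945) = 1.598, z(0.227) = -0.749, d' = 2.347
Δd' = d'_Condition A − d'_Condition B = 2.055 − 2.347 = -0.292
Condition B has the higher sensitivity.

Δd' = -0.29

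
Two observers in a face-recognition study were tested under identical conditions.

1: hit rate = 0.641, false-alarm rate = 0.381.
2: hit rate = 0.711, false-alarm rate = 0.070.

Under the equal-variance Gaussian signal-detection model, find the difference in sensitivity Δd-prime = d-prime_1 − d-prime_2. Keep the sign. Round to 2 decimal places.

1: z(0.641) = 0.361, z(0.381) = -0.303, d' = 0.664
2: z(0.711) = 0.556, z(0.070) = -1.476, d' = 2.032
Δd' = d'_1 − d'_2 = 0.664 − 2.032 = -1.368
2 has the higher sensitivity.

Δd-prime = -1.37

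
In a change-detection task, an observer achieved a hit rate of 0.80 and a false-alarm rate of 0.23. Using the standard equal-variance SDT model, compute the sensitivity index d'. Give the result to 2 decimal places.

Φ⁻¹(0.80) = 0.8416, Φ⁻¹(0.23) = -0.7388
d' = z(H) − z(FA) = 0.8416 − (-0.7388) = 1.5804

d' = 1.58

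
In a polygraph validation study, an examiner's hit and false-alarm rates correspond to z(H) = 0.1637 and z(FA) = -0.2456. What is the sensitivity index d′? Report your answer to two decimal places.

d′ = 0.41

d' = z(H) − z(FA) = 0.1637 − (-0.2456) = 0.4093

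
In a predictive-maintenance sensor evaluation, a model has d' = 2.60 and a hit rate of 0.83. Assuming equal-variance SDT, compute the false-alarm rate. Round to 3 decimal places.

z(hit rate) = z(0.83) = 0.9542
z(FA) = z(H) − d' = 0.9542 − 2.60 = -1.6458
false-alarm rate = Φ(-1.6458) = 0.0499

false-alarm rate = 0.050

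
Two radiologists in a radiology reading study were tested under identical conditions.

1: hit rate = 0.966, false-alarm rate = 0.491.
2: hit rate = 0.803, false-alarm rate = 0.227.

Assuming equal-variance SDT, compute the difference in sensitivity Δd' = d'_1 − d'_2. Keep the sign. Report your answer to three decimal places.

Δd' = 0.246

1: z(0.966) = 1.8250, z(0.491) = -0.0226, d' = 1.8476
2: z(0.803) = 0.8524, z(0.227) = -0.7488, d' = 1.6012
Δd' = d'_1 − d'_2 = 1.8476 − 1.6012 = 0.2464
1 has the higher sensitivity.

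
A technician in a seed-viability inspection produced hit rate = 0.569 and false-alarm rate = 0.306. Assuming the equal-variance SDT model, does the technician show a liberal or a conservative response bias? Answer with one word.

z(H) = 0.174, z(FA) = -0.507
c = −½·(z(H) + z(FA)) = 0.1665
c > 0 → conservative criterion (biased toward responding “no”).

conservative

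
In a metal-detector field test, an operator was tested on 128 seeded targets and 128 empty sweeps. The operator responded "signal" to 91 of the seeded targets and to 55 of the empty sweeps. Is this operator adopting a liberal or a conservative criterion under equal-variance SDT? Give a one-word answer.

z(H) = 0.556, z(FA) = -0.177
c = −½·(z(H) + z(FA)) = -0.1895
c < 0 → liberal criterion (biased toward responding “yes”).

liberal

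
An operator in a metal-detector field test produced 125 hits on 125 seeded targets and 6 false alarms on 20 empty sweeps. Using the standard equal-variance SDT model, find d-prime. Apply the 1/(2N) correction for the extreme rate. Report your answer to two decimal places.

The hit rate is 125/125 = 1, so apply the 1/(2N) correction: H → 1 − 1/(2·125) = 0.99600.
z(H) = z(0.99600) = 2.652
z(FA) = z(0.30000) = -0.524
d' = 2.652 − (-0.524) = 3.176

d-prime = 3.18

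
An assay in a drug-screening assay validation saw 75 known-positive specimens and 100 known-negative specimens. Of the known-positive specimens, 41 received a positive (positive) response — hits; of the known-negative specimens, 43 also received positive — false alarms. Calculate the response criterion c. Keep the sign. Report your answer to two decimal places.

H = 41/75 = 0.5467
FA = 43/100 = 0.4300
z(0.5467) = 0.117, z(0.4300) = -0.176
c = −½·[z(H) + z(FA)] = −0.5 × (0.117 + (-0.176)) = 0.0295
c > 0: the assay has a conservative response bias.

c = 0.03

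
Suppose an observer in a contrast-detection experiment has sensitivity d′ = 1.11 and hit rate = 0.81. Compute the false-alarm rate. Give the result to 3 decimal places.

z(hit rate) = z(0.81) = 0.8779
z(FA) = z(H) − d' = 0.8779 − 1.11 = -0.2321
false-alarm rate = Φ(-0.2321) = 0.4082

false-alarm rate = 0.408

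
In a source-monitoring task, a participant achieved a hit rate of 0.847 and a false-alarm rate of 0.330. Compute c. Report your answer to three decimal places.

c = -0.292

z(H) = 1.0237
z(FA) = -0.4399
c = −½·[z(H) + z(FA)] = −0.5 × (1.0237 + (-0.4399)) = -0.2919
c < 0: the participant has a liberal response bias.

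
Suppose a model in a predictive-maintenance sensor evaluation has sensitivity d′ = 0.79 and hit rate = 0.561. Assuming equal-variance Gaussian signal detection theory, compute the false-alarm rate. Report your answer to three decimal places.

false-alarm rate = 0.262

z(hit rate) = z(0.561) = 0.1535
z(FA) = z(H) − d' = 0.1535 − 0.79 = -0.6365
false-alarm rate = Φ(-0.6365) = 0.2622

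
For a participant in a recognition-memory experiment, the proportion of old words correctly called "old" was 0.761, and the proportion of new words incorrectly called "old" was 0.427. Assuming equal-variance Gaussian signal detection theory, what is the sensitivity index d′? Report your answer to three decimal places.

d′ = 0.894

z(0.761) = 0.7095, z(0.427) = -0.1840
d' = z(H) − z(FA) = 0.7095 − (-0.1840) = 0.8935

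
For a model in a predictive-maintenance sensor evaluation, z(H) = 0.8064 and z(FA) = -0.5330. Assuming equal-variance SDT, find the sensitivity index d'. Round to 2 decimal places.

d' = z(H) − z(FA) = 0.8064 − (-0.5330) = 1.3394

d' = 1.34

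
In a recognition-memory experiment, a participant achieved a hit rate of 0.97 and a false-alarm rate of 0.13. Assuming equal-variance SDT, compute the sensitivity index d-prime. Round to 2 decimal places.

z(H) = z(0.97) = 1.8808
z(FA) = z(0.13) = -1.1264
d' = z(H) − z(FA) = 1.8808 − (-1.1264) = 3.0072

d-prime = 3.01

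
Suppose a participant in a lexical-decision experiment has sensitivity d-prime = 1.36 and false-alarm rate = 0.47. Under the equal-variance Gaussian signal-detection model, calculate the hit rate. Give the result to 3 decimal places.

hit rate = 0.901

z(false-alarm rate) = z(0.47) = -0.0753
z(H) = z(FA) + d' = -0.0753 + 1.36 = 1.2847
hit rate = Φ(1.2847) = 0.9006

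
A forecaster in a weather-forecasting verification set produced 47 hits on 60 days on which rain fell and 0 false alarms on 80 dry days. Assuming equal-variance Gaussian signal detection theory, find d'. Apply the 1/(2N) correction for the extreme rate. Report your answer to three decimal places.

d' = 3.281

The false-alarm rate is 0/80 = 0, so apply the 1/(2N) correction: FA → 1/(2·80) = 0.00625.
z(H) = z(0.78333) = 0.7835
z(FA) = z(0.00625) = -2.4977
d' = 0.7835 − (-2.4977) = 3.2812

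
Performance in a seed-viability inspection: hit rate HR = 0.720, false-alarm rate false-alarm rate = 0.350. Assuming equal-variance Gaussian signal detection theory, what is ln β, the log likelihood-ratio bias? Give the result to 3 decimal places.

z(0.720) = 0.5828, z(0.350) = -0.3853
ln β = −½·[z(H)² − z(FA)²] = −0.5 × (0.3397 − 0.1485) = -0.0956

ln β = -0.096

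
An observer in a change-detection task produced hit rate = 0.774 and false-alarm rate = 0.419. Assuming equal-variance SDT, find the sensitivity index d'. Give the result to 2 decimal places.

z(0.774) = 0.7521, z(0.419) = -0.2045
d' = z(H) − z(FA) = 0.7521 − (-0.2045) = 0.9566

d' = 0.96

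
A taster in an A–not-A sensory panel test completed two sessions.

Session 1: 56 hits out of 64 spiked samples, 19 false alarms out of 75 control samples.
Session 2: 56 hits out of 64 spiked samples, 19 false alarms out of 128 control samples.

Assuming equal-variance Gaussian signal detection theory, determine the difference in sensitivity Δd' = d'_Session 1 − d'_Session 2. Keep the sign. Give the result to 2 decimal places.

Session 1: z(0.8750) = 1.150, z(0.2533) = -0.664, d' = 1.814
Session 2: z(0.8750) = 1.150, z(0.1484) = -1.043, d' = 2.193
Δd' = d'_Session 1 − d'_Session 2 = 1.814 − 2.193 = -0.379
Session 2 has the higher sensitivity.

Δd' = -0.38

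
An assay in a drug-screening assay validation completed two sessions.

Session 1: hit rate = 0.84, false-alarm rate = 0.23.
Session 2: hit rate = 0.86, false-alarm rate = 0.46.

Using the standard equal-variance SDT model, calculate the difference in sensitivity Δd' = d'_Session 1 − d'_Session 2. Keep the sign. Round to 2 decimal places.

Session 1: z(0.84) = 0.994, z(0.23) = -0.739, d' = 1.733
Session 2: z(0.86) = 1.080, z(0.46) = -0.100, d' = 1.180
Δd' = d'_Session 1 − d'_Session 2 = 1.733 − 1.180 = 0.553
Session 1 has the higher sensitivity.

Δd' = 0.55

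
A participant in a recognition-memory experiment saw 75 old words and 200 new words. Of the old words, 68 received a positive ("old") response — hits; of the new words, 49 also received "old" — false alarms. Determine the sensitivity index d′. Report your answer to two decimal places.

d′ = 2.01

H = 68/75 = 0.9067
FA = 49/200 = 0.2450
z(0.9067) = 1.3207, z(0.2450) = -0.6903
d' = z(H) − z(FA) = 1.3207 − (-0.6903) = 2.0110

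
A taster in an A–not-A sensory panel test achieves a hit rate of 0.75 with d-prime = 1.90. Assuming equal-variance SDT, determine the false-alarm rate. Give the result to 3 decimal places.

false-alarm rate = 0.110

z(hit rate) = z(0.75) = 0.6745
z(FA) = z(H) − d' = 0.6745 − 1.90 = -1.2255
false-alarm rate = Φ(-1.2255) = 0.1102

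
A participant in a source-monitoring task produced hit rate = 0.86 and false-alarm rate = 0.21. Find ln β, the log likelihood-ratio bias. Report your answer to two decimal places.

ln β = -0.26

z(0.86) = 1.080, z(0.21) = -0.806
ln β = −½·[z(H)² − z(FA)²] = −0.5 × (1.166 − 0.650) = -0.258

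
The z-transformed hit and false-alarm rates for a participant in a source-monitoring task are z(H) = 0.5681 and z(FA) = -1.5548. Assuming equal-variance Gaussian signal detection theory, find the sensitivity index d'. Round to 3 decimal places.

d' = z(H) − z(FA) = 0.5681 − (-1.5548) = 2.1229

d' = 2.123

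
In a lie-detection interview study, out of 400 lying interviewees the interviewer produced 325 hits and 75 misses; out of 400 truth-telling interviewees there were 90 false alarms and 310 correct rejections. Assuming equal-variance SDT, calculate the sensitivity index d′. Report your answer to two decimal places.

H = 325/400 = 0.8125
FA = 90/400 = 0.2250
z(0.8125) = 0.8871, z(0.2250) = -0.7554
d' = z(H) − z(FA) = 0.8871 − (-0.7554) = 1.6425

d′ = 1.64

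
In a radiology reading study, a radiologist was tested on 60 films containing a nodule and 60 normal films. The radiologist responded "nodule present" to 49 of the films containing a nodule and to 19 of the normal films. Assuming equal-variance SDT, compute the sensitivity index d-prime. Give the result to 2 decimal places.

H = 49/60 = 0.8167
FA = 19/60 = 0.3167
z(0.8167) = 0.903, z(0.3167) = -0.477
d' = z(H) − z(FA) = 0.903 − (-0.477) = 1.380

d-prime = 1.38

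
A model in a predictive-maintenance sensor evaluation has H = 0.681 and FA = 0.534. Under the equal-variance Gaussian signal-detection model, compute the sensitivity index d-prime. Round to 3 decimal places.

d-prime = 0.385

z(H) = z(0.681) = 0.4705
z(FA) = z(0.534) = 0.0853
d' = z(H) − z(FA) = 0.4705 − 0.0853 = 0.3852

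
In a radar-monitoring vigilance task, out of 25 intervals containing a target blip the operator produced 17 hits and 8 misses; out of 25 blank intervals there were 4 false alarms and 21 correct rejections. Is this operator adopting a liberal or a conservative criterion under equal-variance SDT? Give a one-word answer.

z(H) = 0.468, z(FA) = -0.994
c = −½·(z(H) + z(FA)) = 0.263
c > 0 → conservative criterion (biased toward responding “no”).

conservative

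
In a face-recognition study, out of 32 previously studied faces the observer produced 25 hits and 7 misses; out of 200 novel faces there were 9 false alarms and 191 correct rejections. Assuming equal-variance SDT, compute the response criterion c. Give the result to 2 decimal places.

c = 0.46

H = 25/32 = 0.7812
FA = 9/200 = 0.0450
Φ⁻¹(H) = 0.776
Φ⁻¹(FA) = -1.695
c = −½·[z(H) + z(FA)] = −0.5 × (0.776 + (-1.695)) = 0.4595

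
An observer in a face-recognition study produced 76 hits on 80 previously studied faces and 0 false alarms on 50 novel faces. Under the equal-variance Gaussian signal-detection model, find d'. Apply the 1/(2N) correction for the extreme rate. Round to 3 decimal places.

The false-alarm rate is 0/50 = 0, so apply the 1/(2N) correction: FA → 1/(2·50) = 0.01000.
z(H) = z(0.95000) = 1.6449
z(FA) = z(0.01000) = -2.3263
d' = 1.6449 − (-2.3263) = 3.9712

d' = 3.971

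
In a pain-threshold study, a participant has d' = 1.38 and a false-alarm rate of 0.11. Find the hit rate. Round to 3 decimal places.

hit rate = 0.561

z(false-alarm rate) = z(0.11) = -1.2265
z(H) = z(FA) + d' = -1.2265 + 1.38 = 0.1535
hit rate = Φ(0.1535) = 0.5610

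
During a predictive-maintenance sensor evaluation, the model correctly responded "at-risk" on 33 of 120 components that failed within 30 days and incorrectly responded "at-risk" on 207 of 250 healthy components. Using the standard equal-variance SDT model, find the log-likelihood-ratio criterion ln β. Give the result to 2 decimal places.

H = 33/120 = 0.2750
FA = 207/250 = 0.8280
z(H) = -0.598
z(FA) = 0.946
ln β = −½·[z(H)² − z(FA)²] = −0.5 × (0.358 − 0.895) = 0.2685

ln β = 0.27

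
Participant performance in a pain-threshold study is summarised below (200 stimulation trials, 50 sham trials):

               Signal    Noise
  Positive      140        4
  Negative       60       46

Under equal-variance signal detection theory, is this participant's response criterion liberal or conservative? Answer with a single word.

z(H) = 0.524, z(FA) = -1.405
c = −½·(z(H) + z(FA)) = 0.4405
c > 0 → conservative criterion (biased toward responding “no”).

conservative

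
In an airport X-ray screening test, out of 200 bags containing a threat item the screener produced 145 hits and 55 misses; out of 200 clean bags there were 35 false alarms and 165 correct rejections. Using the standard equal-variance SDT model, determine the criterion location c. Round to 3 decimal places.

c = 0.168

H = 145/200 = 0.7250
FA = 35/200 = 0.1750
Φ⁻¹(H) = Φ⁻¹(0.7250) = 0.5978
Φ⁻¹(FA) = Φ⁻¹(0.1750) = -0.9346
c = −½·[z(H) + z(FA)] = −0.5 × (0.5978 + (-0.9346)) = 0.1684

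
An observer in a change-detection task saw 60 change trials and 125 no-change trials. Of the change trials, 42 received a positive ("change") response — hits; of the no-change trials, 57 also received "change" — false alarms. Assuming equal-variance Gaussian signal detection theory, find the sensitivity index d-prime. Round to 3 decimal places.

d-prime = 0.635

H = 42/60 = 0.7000
FA = 57/125 = 0.4560
z(H) = z(0.7000) = 0.5244
z(FA) = z(0.4560) = -0.1105
d' = z(H) − z(FA) = 0.5244 − (-0.1105) = 0.6349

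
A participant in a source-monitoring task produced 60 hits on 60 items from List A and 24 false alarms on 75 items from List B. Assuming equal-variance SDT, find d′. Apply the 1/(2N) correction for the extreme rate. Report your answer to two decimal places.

d′ = 2.86

The hit rate is 60/60 = 1, so apply the 1/(2N) correction: H → 1 − 1/(2·60) = 0.99167.
z(H) = z(0.99167) = 2.394
z(FA) = z(0.32000) = -0.468
d' = 2.394 − (-0.468) = 2.862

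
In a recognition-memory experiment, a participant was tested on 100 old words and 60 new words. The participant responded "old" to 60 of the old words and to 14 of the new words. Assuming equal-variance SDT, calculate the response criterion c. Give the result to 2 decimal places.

H = 60/100 = 0.6000
FA = 14/60 = 0.2333
Φ⁻¹(H) = Φ⁻¹(0.6000) = 0.253
Φ⁻¹(FA) = Φ⁻¹(0.2333) = -0.728
c = −½·[z(H) + z(FA)] = −0.5 × (0.253 + (-0.728)) = 0.2375
c > 0: the participant has a conservative response bias.

c = 0.24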